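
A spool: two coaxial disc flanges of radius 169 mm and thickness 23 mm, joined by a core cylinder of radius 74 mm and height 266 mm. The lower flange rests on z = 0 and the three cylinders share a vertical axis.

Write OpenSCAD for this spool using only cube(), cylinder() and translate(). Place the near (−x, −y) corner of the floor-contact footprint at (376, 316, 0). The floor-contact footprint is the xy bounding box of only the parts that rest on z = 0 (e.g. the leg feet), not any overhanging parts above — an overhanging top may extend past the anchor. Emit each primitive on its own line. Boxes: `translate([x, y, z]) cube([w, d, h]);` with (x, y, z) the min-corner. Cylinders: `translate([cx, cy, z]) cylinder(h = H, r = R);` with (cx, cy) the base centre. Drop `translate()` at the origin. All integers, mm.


translate([545, 485, 0]) cylinder(h = 23, r = 169);
translate([545, 485, 23]) cylinder(h = 266, r = 74);
translate([545, 485, 289]) cylinder(h = 23, r = 169);


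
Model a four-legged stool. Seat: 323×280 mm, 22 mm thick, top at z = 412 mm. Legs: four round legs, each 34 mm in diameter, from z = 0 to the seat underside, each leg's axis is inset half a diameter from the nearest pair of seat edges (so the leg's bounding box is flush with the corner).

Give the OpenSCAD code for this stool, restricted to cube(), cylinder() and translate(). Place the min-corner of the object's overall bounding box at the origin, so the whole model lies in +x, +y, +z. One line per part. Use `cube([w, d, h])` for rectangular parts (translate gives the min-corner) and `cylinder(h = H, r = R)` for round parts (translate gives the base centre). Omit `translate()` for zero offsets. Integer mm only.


translate([0, 0, 390]) cube([323, 280, 22]);
translate([17, 17, 0]) cylinder(h = 390, r = 17);
translate([306, 17, 0]) cylinder(h = 390, r = 17);
translate([17, 263, 0]) cylinder(h = 390, r = 17);
translate([306, 263, 0]) cylinder(h = 390, r = 17);


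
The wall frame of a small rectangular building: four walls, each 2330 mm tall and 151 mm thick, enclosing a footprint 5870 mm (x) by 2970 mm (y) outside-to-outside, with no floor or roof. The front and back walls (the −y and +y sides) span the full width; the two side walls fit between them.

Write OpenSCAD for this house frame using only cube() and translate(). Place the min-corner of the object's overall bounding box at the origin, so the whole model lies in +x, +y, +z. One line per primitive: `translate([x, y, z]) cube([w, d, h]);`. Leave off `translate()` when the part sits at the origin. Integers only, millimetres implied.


cube([5870, 151, 2330]);
translate([0, 2819, 0]) cube([5870, 151, 2330]);
translate([0, 151, 0]) cube([151, 2668, 2330]);
translate([5719, 151, 0]) cube([151, 2668, 2330]);


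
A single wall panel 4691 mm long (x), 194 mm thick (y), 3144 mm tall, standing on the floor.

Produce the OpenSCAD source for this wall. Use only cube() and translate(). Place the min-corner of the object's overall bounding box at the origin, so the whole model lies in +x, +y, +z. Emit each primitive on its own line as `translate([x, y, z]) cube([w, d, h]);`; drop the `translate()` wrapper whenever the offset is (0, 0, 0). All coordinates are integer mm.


cube([4691, 194, 3144]);


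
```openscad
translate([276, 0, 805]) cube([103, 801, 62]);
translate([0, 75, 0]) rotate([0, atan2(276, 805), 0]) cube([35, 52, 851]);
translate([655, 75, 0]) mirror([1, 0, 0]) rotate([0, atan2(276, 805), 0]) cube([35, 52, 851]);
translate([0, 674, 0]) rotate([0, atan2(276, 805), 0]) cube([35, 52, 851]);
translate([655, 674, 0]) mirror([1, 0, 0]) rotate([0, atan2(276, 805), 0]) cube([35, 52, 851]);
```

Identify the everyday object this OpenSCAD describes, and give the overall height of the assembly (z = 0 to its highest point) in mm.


A sawhorse. The overall height is 867 mm.

A beam across two mirrored pairs of raked legs — a sawhorse. The beam's underside is at z = 805 (matching the legs' vertical rise in atan2(276, 805)) and the beam is 62 mm tall, so its top is at 805 + 62 = 867 mm. The raked legs top out at the beam's underside, so that is the highest point.


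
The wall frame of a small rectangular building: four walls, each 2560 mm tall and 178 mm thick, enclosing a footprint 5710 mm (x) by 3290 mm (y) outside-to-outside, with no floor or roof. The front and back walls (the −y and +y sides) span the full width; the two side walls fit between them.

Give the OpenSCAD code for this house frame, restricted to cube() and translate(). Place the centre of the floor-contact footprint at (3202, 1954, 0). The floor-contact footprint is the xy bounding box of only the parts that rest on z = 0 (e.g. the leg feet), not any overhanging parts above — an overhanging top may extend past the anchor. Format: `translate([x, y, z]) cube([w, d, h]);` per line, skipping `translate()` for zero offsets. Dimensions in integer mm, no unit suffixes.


translate([347, 309, 0]) cube([5710, 178, 2560]);
translate([347, 3421, 0]) cube([5710, 178, 2560]);
translate([347, 487, 0]) cube([178, 2934, 2560]);
translate([5879, 487, 0]) cube([178, 2934, 2560]);


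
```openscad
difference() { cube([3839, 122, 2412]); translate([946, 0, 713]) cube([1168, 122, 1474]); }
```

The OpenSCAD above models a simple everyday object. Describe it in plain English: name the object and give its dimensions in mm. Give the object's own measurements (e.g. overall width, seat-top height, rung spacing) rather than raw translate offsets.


A wall 3839 mm long (x), 122 mm thick (y), 2412 mm tall, with a rectangular window opening cut through it. The opening is 1168 mm wide and 1474 mm tall; its sill is at z = 713 mm and its near (−x) edge is 946 mm from the wall's −x end. The opening passes through the full wall thickness.


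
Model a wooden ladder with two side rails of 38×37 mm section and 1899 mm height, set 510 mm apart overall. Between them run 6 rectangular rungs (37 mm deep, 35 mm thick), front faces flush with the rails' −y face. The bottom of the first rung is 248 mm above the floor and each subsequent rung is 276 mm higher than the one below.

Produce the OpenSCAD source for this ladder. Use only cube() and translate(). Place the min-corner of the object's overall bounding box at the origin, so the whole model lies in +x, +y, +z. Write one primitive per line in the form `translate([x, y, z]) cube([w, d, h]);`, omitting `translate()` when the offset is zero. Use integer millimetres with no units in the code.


cube([38, 37, 1899]);
translate([472, 0, 0]) cube([38, 37, 1899]);
translate([38, 0, 248]) cube([434, 37, 35]);
translate([38, 0, 524]) cube([434, 37, 35]);
translate([38, 0, 800]) cube([434, 37, 35]);
translate([38, 0, 1076]) cube([434, 37, 35]);
translate([38, 0, 1352]) cube([434, 37, 35]);
translate([38, 0, 1628]) cube([434, 37, 35]);


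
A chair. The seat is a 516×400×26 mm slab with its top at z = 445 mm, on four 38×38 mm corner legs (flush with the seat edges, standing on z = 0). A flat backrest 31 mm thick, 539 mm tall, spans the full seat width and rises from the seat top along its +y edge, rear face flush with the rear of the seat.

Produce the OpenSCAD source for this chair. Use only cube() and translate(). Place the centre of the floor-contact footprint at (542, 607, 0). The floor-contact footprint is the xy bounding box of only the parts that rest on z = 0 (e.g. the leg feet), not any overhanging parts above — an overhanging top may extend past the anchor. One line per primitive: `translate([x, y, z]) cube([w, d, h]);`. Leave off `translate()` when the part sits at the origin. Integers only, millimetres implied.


translate([284, 407, 419]) cube([516, 400, 26]);
translate([284, 407, 0]) cube([38, 38, 419]);
translate([762, 407, 0]) cube([38, 38, 419]);
translate([284, 769, 0]) cube([38, 38, 419]);
translate([762, 769, 0]) cube([38, 38, 419]);
translate([284, 776, 445]) cube([516, 31, 539]);


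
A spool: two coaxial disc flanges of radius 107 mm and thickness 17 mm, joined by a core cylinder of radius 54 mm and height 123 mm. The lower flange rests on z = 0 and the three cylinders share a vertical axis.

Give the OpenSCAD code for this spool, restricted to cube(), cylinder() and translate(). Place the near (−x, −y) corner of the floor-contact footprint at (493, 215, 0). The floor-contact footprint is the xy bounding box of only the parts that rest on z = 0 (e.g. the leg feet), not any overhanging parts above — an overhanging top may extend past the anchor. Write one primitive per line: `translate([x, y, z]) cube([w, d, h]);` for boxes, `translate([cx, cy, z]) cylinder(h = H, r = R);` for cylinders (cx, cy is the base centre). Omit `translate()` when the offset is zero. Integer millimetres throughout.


translate([600, 322, 0]) cylinder(h = 17, r = 107);
translate([600, 322, 17]) cylinder(h = 123, r = 54);
translate([600, 322, 140]) cylinder(h = 17, r = 107);


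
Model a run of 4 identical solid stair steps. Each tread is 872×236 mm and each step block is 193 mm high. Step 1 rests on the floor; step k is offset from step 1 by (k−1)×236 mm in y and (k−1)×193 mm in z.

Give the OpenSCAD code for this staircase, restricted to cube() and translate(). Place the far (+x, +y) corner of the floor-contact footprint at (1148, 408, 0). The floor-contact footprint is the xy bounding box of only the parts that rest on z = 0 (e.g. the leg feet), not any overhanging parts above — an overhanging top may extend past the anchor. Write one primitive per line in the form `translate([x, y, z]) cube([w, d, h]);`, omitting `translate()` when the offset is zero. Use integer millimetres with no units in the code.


translate([276, 172, 0]) cube([872, 236, 193]);
translate([276, 408, 193]) cube([872, 236, 193]);
translate([276, 644, 386]) cube([872, 236, 193]);
translate([276, 880, 579]) cube([872, 236, 193]);


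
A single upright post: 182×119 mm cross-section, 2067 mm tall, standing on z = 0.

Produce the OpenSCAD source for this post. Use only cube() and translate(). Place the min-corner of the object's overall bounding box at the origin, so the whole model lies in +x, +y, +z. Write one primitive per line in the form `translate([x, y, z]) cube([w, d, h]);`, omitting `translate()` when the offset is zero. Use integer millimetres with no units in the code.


cube([182, 119, 2067]);


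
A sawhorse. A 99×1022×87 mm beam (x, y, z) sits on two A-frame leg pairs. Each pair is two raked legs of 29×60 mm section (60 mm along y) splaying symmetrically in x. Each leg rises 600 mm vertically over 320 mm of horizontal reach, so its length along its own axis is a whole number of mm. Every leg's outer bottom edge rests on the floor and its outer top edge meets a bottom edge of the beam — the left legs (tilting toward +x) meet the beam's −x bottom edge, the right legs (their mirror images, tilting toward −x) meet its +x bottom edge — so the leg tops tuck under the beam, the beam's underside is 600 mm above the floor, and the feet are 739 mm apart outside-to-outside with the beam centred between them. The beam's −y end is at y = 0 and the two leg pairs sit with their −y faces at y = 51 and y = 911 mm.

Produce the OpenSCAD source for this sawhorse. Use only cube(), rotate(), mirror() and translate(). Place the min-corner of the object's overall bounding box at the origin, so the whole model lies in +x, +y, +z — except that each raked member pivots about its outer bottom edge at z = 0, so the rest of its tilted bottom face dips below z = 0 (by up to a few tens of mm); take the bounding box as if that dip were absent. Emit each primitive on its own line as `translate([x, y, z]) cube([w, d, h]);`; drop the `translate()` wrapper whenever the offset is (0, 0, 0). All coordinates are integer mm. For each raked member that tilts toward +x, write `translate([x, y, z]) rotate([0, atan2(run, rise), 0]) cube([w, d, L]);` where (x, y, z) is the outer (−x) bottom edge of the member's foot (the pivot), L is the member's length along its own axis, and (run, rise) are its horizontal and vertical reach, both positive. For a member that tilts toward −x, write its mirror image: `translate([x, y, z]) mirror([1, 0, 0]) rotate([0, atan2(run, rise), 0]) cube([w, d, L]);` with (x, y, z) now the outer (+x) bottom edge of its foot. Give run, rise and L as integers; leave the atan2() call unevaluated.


translate([320, 0, 600]) cube([99, 1022, 87]);
translate([0, 51, 0]) rotate([0, atan2(320, 600), 0]) cube([29, 60, 680]);
translate([739, 51, 0]) mirror([1, 0, 0]) rotate([0, atan2(320, 600), 0]) cube([29, 60, 680]);
translate([0, 911, 0]) rotate([0, atan2(320, 600), 0]) cube([29, 60, 680]);
translate([739, 911, 0]) mirror([1, 0, 0]) rotate([0, atan2(320, 600), 0]) cube([29, 60, 680]);


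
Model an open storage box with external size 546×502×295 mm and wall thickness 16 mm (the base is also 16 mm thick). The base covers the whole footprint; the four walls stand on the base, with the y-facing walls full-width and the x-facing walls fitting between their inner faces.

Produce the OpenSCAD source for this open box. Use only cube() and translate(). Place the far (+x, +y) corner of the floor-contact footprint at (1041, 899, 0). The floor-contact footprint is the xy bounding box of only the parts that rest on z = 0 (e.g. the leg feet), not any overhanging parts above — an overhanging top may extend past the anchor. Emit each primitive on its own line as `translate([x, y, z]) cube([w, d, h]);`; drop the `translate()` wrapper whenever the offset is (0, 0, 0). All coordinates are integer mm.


translate([495, 397, 0]) cube([546, 502, 16]);
translate([495, 397, 16]) cube([546, 16, 279]);
translate([495, 883, 16]) cube([546, 16, 279]);
translate([495, 413, 16]) cube([16, 470, 279]);
translate([1025, 413, 16]) cube([16, 470, 279]);


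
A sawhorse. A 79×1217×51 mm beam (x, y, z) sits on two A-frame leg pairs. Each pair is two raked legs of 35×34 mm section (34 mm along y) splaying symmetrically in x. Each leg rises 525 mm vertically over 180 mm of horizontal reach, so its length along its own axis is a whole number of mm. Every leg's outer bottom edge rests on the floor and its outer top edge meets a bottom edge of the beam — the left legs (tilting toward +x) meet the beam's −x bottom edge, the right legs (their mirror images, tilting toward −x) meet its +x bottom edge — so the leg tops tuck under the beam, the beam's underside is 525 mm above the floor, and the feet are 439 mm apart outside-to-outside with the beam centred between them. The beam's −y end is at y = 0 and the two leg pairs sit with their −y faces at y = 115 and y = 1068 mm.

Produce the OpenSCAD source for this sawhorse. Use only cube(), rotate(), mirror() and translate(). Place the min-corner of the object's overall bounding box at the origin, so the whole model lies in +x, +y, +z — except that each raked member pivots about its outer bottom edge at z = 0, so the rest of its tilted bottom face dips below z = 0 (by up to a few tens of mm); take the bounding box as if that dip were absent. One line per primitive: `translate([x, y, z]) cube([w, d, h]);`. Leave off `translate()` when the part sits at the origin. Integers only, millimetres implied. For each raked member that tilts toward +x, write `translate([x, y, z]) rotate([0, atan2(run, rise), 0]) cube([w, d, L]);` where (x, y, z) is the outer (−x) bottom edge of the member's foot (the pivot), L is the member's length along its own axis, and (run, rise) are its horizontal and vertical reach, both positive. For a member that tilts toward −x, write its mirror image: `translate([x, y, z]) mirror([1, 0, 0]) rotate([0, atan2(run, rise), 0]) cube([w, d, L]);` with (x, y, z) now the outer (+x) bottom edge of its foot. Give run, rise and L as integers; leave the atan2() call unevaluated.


translate([180, 0, 525]) cube([79, 1217, 51]);
translate([0, 115, 0]) rotate([0, atan2(180, 525), 0]) cube([35, 34, 555]);
translate([439, 115, 0]) mirror([1, 0, 0]) rotate([0, atan2(180, 525), 0]) cube([35, 34, 555]);
translate([0, 1068, 0]) rotate([0, atan2(180, 525), 0]) cube([35, 34, 555]);
translate([439, 1068, 0]) mirror([1, 0, 0]) rotate([0, atan2(180, 525), 0]) cube([35, 34, 555]);


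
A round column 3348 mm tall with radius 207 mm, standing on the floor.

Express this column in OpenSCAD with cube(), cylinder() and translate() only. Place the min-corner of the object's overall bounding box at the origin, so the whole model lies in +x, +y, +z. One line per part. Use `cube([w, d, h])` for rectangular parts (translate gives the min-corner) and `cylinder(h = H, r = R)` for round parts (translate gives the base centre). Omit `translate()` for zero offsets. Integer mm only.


translate([207, 207, 0]) cylinder(h = 3348, r = 207);


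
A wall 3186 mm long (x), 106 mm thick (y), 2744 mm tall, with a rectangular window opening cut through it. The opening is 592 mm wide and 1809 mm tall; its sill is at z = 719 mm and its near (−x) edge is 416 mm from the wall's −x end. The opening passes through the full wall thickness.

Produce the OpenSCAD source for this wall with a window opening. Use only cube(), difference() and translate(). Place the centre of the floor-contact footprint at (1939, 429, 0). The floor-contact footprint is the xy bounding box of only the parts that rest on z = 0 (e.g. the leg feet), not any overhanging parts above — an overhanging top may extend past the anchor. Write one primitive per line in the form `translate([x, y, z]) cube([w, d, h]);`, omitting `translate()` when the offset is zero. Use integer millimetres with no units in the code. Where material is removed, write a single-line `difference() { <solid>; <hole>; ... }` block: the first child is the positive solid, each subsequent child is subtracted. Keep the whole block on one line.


difference() { translate([346, 376, 0]) cube([3186, 106, 2744]); translate([762, 376, 719]) cube([592, 106, 1809]); }


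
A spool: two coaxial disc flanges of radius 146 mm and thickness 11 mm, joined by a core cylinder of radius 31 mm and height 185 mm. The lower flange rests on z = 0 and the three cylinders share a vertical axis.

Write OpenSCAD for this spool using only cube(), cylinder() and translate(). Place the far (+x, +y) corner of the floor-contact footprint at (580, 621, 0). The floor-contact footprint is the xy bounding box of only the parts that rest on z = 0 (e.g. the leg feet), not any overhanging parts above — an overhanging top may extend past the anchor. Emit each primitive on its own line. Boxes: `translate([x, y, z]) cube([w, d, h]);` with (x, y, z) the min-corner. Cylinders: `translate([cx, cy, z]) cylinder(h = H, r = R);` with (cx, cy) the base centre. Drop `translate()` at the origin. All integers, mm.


translate([434, 475, 0]) cylinder(h = 11, r = 146);
translate([434, 475, 11]) cylinder(h = 185, r = 31);
translate([434, 475, 196]) cylinder(h = 11, r = 146);


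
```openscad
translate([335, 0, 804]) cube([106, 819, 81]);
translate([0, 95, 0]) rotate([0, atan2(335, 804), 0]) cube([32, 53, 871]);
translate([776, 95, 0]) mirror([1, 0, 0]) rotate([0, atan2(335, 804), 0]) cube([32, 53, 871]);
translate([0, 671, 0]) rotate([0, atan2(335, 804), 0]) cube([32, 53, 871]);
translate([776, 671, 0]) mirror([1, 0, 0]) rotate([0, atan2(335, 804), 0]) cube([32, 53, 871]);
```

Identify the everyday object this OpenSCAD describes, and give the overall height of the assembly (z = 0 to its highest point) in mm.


A sawhorse. The overall height is 885 mm.

A beam across two mirrored pairs of raked legs — a sawhorse. The beam's underside is at z = 804 (matching the legs' vertical rise in atan2(335, 804)) and the beam is 81 mm tall, so its top is at 804 + 81 = 885 mm. The raked legs top out at the beam's underside, so that is the highest point.


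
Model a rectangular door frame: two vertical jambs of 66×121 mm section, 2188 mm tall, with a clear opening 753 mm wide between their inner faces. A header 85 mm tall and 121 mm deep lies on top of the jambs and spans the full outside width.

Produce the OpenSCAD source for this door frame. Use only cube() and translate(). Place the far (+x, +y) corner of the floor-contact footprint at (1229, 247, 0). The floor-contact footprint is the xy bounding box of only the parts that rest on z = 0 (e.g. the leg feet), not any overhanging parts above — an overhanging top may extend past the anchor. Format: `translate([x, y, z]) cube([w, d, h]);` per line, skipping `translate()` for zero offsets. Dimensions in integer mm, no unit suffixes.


translate([344, 126, 0]) cube([66, 121, 2188]);
translate([1163, 126, 0]) cube([66, 121, 2188]);
translate([344, 126, 2188]) cube([885, 121, 85]);


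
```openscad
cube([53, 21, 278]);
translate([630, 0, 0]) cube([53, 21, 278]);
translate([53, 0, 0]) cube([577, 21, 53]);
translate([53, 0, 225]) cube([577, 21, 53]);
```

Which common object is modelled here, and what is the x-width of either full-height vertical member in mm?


A picture frame. The border width is 53 mm.

Four thin pieces enclosing a rectangular opening — a picture frame. The two full-height stiles are 278 mm tall; the top rail sits at z = 225 and is 53 mm tall, so the border above the opening is 278 − 225 = 53 mm, matching the stile x-width.


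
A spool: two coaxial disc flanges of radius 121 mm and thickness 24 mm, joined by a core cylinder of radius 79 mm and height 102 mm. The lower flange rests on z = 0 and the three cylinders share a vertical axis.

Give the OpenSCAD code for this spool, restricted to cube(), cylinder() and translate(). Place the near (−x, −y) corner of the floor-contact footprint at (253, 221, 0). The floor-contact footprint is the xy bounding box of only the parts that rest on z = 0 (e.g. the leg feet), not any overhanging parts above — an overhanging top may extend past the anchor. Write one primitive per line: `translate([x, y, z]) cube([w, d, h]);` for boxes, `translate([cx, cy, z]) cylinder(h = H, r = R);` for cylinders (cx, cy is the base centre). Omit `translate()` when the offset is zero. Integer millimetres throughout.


translate([374, 342, 0]) cylinder(h = 24, r = 121);
translate([374, 342, 24]) cylinder(h = 102, r = 79);
translate([374, 342, 126]) cylinder(h = 24, r = 121);


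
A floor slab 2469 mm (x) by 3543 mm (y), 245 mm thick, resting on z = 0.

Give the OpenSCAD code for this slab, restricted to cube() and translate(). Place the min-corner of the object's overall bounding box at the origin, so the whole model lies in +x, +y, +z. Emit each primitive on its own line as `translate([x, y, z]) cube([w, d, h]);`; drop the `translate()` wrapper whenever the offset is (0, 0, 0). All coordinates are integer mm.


cube([2469, 3543, 245]);


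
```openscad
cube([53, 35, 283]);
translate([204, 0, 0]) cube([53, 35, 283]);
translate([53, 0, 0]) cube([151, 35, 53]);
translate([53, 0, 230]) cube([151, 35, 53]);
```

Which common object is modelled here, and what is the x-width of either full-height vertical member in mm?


A picture frame. The border width is 53 mm.

Four thin pieces enclosing a rectangular opening — a picture frame. The two full-height stiles are 283 mm tall; the top rail sits at z = 230 and is 53 mm tall, so the border above the opening is 283 − 230 = 53 mm, matching the stile x-width.


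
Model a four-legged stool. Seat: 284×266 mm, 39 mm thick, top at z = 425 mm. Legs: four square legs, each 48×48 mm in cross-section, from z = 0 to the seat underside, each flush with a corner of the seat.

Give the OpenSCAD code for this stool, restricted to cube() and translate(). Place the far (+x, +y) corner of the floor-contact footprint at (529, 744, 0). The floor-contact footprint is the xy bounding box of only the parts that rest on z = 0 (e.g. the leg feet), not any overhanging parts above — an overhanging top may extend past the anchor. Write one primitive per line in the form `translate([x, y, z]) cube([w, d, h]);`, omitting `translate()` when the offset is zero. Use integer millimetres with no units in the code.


// leg_h = 425 - 39 = 386
translate([245, 478, 386]) cube([284, 266, 39]);
translate([245, 478, 0]) cube([48, 48, 386]);
translate([481, 478, 0]) cube([48, 48, 386]);
translate([245, 696, 0]) cube([48, 48, 386]);
translate([481, 696, 0]) cube([48, 48, 386]);


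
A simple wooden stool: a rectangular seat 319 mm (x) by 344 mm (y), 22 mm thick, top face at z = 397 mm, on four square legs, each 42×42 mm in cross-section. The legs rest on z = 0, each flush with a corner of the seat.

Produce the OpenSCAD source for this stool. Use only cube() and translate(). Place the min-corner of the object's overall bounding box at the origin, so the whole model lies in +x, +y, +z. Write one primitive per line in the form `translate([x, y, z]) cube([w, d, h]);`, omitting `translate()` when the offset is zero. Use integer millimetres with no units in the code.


// leg_h = 397 - 22 = 375
translate([0, 0, 375]) cube([319, 344, 22]);
cube([42, 42, 375]);
translate([277, 0, 0]) cube([42, 42, 375]);
translate([0, 302, 0]) cube([42, 42, 375]);
translate([277, 302, 0]) cube([42, 42, 375]);


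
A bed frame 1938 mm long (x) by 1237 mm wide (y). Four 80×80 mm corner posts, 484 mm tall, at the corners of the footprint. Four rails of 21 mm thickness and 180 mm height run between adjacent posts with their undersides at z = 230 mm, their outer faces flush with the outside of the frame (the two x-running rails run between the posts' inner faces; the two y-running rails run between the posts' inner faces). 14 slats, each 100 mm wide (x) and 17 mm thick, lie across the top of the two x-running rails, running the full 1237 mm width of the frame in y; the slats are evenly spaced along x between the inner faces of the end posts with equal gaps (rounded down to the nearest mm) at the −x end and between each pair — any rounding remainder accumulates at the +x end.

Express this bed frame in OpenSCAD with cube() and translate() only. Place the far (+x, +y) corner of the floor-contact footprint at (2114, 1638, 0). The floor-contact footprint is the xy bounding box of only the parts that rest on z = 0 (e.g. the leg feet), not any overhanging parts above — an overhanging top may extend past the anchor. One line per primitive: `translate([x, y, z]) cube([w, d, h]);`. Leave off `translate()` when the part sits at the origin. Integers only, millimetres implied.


// slat z = rail_z + rail_h = 230 + 180 = 410
// slat gap = ⌊(1778 − 14·100) / 15⌋ = 25
translate([176, 401, 0]) cube([80, 80, 484]);
translate([176, 1558, 0]) cube([80, 80, 484]);
translate([2034, 401, 0]) cube([80, 80, 484]);
translate([2034, 1558, 0]) cube([80, 80, 484]);
translate([256, 401, 230]) cube([1778, 21, 180]);
translate([256, 1617, 230]) cube([1778, 21, 180]);
translate([176, 481, 230]) cube([21, 1077, 180]);
translate([2093, 481, 230]) cube([21, 1077, 180]);
translate([281, 401, 410]) cube([100, 1237, 17]);
translate([406, 401, 410]) cube([100, 1237, 17]);
translate([531, 401, 410]) cube([100, 1237, 17]);
translate([656, 401, 410]) cube([100, 1237, 17]);
translate([781, 401, 410]) cube([100, 1237, 17]);
translate([906, 401, 410]) cube([100, 1237, 17]);
translate([1031, 401, 410]) cube([100, 1237, 17]);
translate([1156, 401, 410]) cube([100, 1237, 17]);
translate([1281, 401, 410]) cube([100, 1237, 17]);
translate([1406, 401, 410]) cube([100, 1237, 17]);
translate([1531, 401, 410]) cube([100, 1237, 17]);
translate([1656, 401, 410]) cube([100, 1237, 17]);
translate([1781, 401, 410]) cube([100, 1237, 17]);
translate([1906, 401, 410]) cube([100, 1237, 17]);


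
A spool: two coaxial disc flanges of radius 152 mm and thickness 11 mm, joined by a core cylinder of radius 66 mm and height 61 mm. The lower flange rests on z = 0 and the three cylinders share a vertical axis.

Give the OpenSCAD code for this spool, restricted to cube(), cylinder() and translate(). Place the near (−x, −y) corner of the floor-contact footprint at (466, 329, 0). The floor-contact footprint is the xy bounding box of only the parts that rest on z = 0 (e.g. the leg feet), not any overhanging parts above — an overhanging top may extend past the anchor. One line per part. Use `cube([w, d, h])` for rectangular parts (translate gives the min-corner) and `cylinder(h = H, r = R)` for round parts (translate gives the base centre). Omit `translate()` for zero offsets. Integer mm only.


translate([618, 481, 0]) cylinder(h = 11, r = 152);
translate([618, 481, 11]) cylinder(h = 61, r = 66);
translate([618, 481, 72]) cylinder(h = 11, r = 152);


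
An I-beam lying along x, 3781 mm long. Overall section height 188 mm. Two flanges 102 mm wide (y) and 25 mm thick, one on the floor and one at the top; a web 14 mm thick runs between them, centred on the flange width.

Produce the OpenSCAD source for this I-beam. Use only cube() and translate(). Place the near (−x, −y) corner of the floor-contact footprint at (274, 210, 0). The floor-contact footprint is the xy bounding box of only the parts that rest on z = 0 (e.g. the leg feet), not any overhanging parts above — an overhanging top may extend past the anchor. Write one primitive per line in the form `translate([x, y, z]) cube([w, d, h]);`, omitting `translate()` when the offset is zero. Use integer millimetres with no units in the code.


translate([274, 210, 0]) cube([3781, 102, 25]);
translate([274, 254, 25]) cube([3781, 14, 138]);
translate([274, 210, 163]) cube([3781, 102, 25]);


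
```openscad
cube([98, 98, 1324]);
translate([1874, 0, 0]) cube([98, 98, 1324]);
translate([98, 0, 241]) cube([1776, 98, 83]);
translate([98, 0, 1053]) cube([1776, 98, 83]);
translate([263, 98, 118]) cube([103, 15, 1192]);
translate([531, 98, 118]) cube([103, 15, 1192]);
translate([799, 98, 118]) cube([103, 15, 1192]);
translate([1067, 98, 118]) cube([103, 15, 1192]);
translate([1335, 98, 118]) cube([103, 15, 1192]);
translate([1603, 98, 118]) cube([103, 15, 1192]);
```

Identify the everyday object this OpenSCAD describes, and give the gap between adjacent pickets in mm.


A fence section. The picket gap is 165 mm.

Two posts, two rails, 6 pickets — a fence section. Span 1776 mm holds 6 pickets of 103 mm with 7 equal gaps: ⌊(1776 − 6·103) / 7⌋ = 165 mm.


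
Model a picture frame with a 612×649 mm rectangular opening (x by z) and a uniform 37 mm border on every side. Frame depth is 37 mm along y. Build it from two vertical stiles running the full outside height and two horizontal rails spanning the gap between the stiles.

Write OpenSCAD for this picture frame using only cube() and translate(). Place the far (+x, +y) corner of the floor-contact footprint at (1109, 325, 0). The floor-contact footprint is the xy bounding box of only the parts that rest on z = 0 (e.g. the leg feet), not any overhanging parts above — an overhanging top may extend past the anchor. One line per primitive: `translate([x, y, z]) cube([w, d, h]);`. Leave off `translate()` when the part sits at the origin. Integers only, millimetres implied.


translate([423, 288, 0]) cube([37, 37, 723]);
translate([1072, 288, 0]) cube([37, 37, 723]);
translate([460, 288, 0]) cube([612, 37, 37]);
translate([460, 288, 686]) cube([612, 37, 37]);


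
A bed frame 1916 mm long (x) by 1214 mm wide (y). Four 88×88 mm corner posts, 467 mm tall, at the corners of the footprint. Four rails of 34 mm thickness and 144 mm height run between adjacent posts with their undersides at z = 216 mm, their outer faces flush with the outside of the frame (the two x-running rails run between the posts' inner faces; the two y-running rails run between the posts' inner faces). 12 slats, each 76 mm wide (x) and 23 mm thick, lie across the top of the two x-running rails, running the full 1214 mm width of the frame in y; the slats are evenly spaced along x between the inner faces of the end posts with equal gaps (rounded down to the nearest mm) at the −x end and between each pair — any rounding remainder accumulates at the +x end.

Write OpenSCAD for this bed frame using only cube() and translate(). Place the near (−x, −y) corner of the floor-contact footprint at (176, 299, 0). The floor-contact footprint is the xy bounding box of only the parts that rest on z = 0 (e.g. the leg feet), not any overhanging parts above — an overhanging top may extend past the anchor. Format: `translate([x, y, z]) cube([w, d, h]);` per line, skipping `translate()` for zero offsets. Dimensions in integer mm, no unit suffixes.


translate([176, 299, 0]) cube([88, 88, 467]);
translate([176, 1425, 0]) cube([88, 88, 467]);
translate([2004, 299, 0]) cube([88, 88, 467]);
translate([2004, 1425, 0]) cube([88, 88, 467]);
translate([264, 299, 216]) cube([1740, 34, 144]);
translate([264, 1479, 216]) cube([1740, 34, 144]);
translate([176, 387, 216]) cube([34, 1038, 144]);
translate([2058, 387, 216]) cube([34, 1038, 144]);
translate([327, 299, 360]) cube([76, 1214, 23]);
translate([466, 299, 360]) cube([76, 1214, 23]);
translate([605, 299, 360]) cube([76, 1214, 23]);
translate([744, 299, 360]) cube([76, 1214, 23]);
translate([883, 299, 360]) cube([76, 1214, 23]);
translate([1022, 299, 360]) cube([76, 1214, 23]);
translate([1161, 299, 360]) cube([76, 1214, 23]);
translate([1300, 299, 360]) cube([76, 1214, 23]);
translate([1439, 299, 360]) cube([76, 1214, 23]);
translate([1578, 299, 360]) cube([76, 1214, 23]);
translate([1717, 299, 360]) cube([76, 1214, 23]);
translate([1856, 299, 360]) cube([76, 1214, 23]);


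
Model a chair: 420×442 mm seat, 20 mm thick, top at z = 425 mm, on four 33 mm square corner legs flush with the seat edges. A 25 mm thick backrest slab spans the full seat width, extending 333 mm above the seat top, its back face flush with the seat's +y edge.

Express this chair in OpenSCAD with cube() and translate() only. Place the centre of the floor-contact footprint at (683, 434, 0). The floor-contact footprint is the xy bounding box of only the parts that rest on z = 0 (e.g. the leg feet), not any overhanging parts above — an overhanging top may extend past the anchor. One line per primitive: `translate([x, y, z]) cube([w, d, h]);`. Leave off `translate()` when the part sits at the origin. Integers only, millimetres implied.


translate([473, 213, 405]) cube([420, 442, 20]);
translate([473, 213, 0]) cube([33, 33, 405]);
translate([860, 213, 0]) cube([33, 33, 405]);
translate([473, 622, 0]) cube([33, 33, 405]);
translate([860, 622, 0]) cube([33, 33, 405]);
translate([473, 630, 425]) cube([420, 25, 333]);


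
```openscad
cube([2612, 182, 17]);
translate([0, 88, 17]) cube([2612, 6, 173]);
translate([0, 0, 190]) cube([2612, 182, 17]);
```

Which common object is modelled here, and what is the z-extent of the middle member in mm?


An I-beam. The web height is 173 mm.

Two wide flanges with a thin centred web — an I-beam. Overall 207 mm minus two 17 mm flanges gives a web of 207 − 2·17 = 173 mm.


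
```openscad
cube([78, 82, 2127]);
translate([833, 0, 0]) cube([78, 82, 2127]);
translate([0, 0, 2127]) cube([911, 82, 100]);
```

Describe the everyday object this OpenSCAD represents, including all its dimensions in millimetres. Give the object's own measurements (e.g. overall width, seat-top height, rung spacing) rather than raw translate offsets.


A door frame. The clear opening is 755 mm wide and 2127 mm high. Two 78 mm wide jambs, 82 mm deep, stand either side of the opening from the floor to the top of the opening. A 100 mm thick head sits across the top of both jambs, spanning the full outside width of the frame.


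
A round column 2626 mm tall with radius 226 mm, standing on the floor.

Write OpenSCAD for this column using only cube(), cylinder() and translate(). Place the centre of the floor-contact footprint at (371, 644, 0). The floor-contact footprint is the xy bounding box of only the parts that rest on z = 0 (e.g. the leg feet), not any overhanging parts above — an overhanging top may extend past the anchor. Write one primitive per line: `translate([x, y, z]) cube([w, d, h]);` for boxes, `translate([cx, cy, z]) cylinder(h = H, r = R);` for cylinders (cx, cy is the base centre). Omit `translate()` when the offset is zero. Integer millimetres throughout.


translate([371, 644, 0]) cylinder(h = 2626, r = 226);


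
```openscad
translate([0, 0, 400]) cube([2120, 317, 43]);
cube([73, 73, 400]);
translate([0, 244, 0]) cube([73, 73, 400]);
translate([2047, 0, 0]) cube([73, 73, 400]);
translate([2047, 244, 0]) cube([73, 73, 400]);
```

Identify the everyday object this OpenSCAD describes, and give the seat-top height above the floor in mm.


A bench. The seat-top height is 443 mm.

A long slab on four corner posts — a bench. The slab sits at z = 400 with thickness 43, so the top is 400 + 43 = 443 mm.


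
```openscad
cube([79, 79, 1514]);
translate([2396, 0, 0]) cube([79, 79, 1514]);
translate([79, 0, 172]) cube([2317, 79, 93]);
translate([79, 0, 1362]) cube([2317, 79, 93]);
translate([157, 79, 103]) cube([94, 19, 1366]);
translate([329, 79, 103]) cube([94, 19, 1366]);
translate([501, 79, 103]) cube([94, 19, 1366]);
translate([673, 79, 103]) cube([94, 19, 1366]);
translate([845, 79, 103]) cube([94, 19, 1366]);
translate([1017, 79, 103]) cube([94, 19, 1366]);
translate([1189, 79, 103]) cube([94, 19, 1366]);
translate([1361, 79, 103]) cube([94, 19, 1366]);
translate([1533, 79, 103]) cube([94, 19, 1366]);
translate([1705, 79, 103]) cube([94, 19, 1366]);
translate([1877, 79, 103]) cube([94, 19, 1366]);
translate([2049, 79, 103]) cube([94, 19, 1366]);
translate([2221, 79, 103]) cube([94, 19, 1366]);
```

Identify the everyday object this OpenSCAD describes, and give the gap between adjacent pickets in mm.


A fence section. The picket gap is 78 mm.

Two posts, two rails, 13 pickets — a fence section. Span 2317 mm holds 13 pickets of 94 mm with 14 equal gaps: ⌊(2317 − 13·94) / 14⌋ = 78 mm.


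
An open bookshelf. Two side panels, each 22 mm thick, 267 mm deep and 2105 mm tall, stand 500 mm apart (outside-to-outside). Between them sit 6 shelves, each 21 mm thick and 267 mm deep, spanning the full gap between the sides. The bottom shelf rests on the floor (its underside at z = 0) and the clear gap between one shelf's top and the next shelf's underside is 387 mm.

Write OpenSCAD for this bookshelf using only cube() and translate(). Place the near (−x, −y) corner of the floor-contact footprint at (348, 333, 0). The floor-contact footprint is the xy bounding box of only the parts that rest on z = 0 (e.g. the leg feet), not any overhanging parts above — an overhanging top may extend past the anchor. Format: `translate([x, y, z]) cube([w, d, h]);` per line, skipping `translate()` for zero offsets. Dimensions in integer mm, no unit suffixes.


translate([348, 333, 0]) cube([22, 267, 2105]);
translate([826, 333, 0]) cube([22, 267, 2105]);
translate([370, 333, 0]) cube([456, 267, 21]);
translate([370, 333, 408]) cube([456, 267, 21]);
translate([370, 333, 816]) cube([456, 267, 21]);
translate([370, 333, 1224]) cube([456, 267, 21]);
translate([370, 333, 1632]) cube([456, 267, 21]);
translate([370, 333, 2040]) cube([456, 267, 21]);


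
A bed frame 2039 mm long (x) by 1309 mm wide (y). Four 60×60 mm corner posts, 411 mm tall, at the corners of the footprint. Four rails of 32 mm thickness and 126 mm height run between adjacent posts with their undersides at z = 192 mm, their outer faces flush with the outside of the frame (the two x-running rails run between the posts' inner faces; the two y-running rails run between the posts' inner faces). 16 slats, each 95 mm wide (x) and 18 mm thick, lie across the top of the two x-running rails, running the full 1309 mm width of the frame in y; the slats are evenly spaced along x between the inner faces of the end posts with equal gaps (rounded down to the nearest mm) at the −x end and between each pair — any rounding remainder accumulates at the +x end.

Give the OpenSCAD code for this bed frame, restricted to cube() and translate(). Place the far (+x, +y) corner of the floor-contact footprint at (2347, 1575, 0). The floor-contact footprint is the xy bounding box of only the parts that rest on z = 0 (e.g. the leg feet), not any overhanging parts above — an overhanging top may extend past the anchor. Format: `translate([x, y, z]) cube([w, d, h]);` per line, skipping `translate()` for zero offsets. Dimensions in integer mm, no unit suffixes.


translate([308, 266, 0]) cube([60, 60, 411]);
translate([308, 1515, 0]) cube([60, 60, 411]);
translate([2287, 266, 0]) cube([60, 60, 411]);
translate([2287, 1515, 0]) cube([60, 60, 411]);
translate([368, 266, 192]) cube([1919, 32, 126]);
translate([368, 1543, 192]) cube([1919, 32, 126]);
translate([308, 326, 192]) cube([32, 1189, 126]);
translate([2315, 326, 192]) cube([32, 1189, 126]);
translate([391, 266, 318]) cube([95, 1309, 18]);
translate([509, 266, 318]) cube([95, 1309, 18]);
translate([627, 266, 318]) cube([95, 1309, 18]);
translate([745, 266, 318]) cube([95, 1309, 18]);
translate([863, 266, 318]) cube([95, 1309, 18]);
translate([981, 266, 318]) cube([95, 1309, 18]);
translate([1099, 266, 318]) cube([95, 1309, 18]);
translate([1217, 266, 318]) cube([95, 1309, 18]);
translate([1335, 266, 318]) cube([95, 1309, 18]);
translate([1453, 266, 318]) cube([95, 1309, 18]);
translate([1571, 266, 318]) cube([95, 1309, 18]);
translate([1689, 266, 318]) cube([95, 1309, 18]);
translate([1807, 266, 318]) cube([95, 1309, 18]);
translate([1925, 266, 318]) cube([95, 1309, 18]);
translate([2043, 266, 318]) cube([95, 1309, 18]);
translate([2161, 266, 318]) cube([95, 1309, 18]);
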